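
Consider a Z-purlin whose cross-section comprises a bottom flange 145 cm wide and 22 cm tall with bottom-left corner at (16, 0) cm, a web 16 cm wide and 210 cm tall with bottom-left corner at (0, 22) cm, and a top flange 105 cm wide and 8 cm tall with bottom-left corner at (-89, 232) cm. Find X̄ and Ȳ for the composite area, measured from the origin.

X̄ = 37.69 cm, Ȳ = 89.32 cm

Part | A | x̄ᵢ | ȳᵢ | A·x̄ᵢ | A·ȳᵢ
bottom flange | 3190.00 | 88.50 | 11.00 | 282315.00 | 35090.00
web | 3360.00 | 8.00 | 127.00 | 26880.00 | 426720.00
top flange | 840.00 | -36.50 | 236.00 | -30660.00 | 198240.00
Σ | 7390.00 |  |  | 278535.00 | 660050.00
X̄ = 278535.00 / 7390.00 = 37.69 cm
Ȳ = 660050.00 / 7390.00 = 89.32 cm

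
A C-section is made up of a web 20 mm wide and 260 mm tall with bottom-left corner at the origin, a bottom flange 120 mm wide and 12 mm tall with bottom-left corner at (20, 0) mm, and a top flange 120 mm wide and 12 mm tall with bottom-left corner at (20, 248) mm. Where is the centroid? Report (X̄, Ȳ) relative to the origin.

X̄ = 34.95 mm, Ȳ = 130.00 mm

web: A = 20 × 260 = 5200.00, centroid at (10.00, 130.00).
bottom flange: A = 120 × 12 = 1440.00, centroid at (80.00, 6.00).
top flange: A = 120 × 12 = 1440.00, centroid at (80.00, 254.00).
ΣA = 8080.00 mm²
ΣAX̄ = (5200.00)(10.00) + (1440.00)(80.00) + (1440.00)(80.00) = 282400.00 mm³
ΣAȲ = (5200.00)(130.00) + (1440.00)(6.00) + (1440.00)(254.00) = 1050400.00 mm³
X̄ = 282400.00 / 8080.00 = 34.95 mm
Ȳ = 1050400.00 / 8080.00 = 130.00 mm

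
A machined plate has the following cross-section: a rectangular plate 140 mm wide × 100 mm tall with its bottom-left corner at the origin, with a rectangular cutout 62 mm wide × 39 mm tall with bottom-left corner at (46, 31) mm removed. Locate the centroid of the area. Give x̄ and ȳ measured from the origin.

x̄ = 68.54 mm, ȳ = 49.90 mm

plate: A = 140 × 100 = 14000.00, centroid at (70.00, 50.00).
hole: A = −(62 × 39) = -2418.00, centroid at (77.00, 50.50).
ΣA = 11582.00 mm², ΣAx̄ = 793814.00 mm³, ΣAȳ = 577891.00 mm³.
x̄ = 793814.00/11582.00 = 68.54 mm; ȳ = 577891.00/11582.00 = 49.90 mm.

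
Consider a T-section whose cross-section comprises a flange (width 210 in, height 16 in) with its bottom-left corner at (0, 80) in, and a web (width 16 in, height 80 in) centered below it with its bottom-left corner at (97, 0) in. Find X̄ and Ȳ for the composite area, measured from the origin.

X̄ = 105.00 in, Ȳ = 74.76 in

web: A = 16 × 80 = 1280.00, centroid at (105.00, 40.00).
flange: A = 210 × 16 = 3360.00, centroid at (105.00, 88.00).
ΣA = 4640.00 in²
ΣAX̄ = (1280.00)(105.00) + (3360.00)(105.00) = 487200.00 in³
ΣAȲ = (1280.00)(40.00) + (3360.00)(88.00) = 346880.00 in³
X̄ = 487200.00 / 4640.00 = 105.00 in
Ȳ = 346880.00 / 4640.00 = 74.76 in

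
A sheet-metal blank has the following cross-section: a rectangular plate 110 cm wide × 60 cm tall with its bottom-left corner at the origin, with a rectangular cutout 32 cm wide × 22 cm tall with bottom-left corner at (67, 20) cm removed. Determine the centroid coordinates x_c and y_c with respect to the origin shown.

x_c = 51.66 cm, y_c = 29.88 cm

Part | A | x̄ᵢ | ȳᵢ | A·x̄ᵢ | A·ȳᵢ
plate | 6600.00 | 55.00 | 30.00 | 363000.00 | 198000.00
hole | -704.00 | 83.00 | 31.00 | -58432.00 | -21824.00
Σ | 5896.00 |  |  | 304568.00 | 176176.00
x_c = 304568.00 / 5896.00 = 51.66 cm
y_c = 176176.00 / 5896.00 = 29.88 cm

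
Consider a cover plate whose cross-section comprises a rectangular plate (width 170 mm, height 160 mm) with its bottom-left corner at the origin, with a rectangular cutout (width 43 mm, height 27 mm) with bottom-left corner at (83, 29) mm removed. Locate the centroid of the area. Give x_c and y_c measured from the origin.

x_c = 84.13 mm, y_c = 81.67 mm

Part | A | x̄ᵢ | ȳᵢ | A·x̄ᵢ | A·ȳᵢ
plate | 27200.00 | 85.00 | 80.00 | 2312000.00 | 2176000.00
hole | -1161.00 | 104.50 | 42.50 | -121324.50 | -49342.50
Σ | 26039.00 |  |  | 2190675.50 | 2126657.50
x_c = 2190675.50 / 26039.00 = 84.13 mm
y_c = 2126657.50 / 26039.00 = 81.67 mm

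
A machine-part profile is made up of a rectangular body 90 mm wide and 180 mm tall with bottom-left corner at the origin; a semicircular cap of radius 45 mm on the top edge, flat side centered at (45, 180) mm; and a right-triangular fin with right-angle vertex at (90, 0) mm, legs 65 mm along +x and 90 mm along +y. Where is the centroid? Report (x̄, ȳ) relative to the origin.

x̄ = 53.74 mm, ȳ = 97.69 mm

rectangular body: A = 90 × 180 = 16200.00, centroid at (45.00, 90.00).
semicircular top: A = ½π·45² = 3180.86, centroid at (45.00, 199.10).
triangular fin: A = ½·65·90 = 2925.00, centroid at (111.67, 30.00).
ΣA = 22305.86 mm², ΣAx̄ = 1198763.82 mm³, ΣAȳ = 2179055.26 mm³.
x̄ = 1198763.82/22305.86 = 53.74 mm; ȳ = 2179055.26/22305.86 = 97.69 mm.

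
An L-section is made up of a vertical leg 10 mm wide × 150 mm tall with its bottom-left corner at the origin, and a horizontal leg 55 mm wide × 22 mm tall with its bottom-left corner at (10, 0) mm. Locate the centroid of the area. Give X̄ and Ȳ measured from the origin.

vertical leg: A = 10 × 150 = 1500.00, centroid at (5.00, 75.00).
horizontal leg: A = 55 × 22 = 1210.00, centroid at (37.50, 11.00).
ΣA = 2710.00 mm²
ΣAX̄ = (1500.00)(5.00) + (1210.00)(37.50) = 52875.00 mm³
ΣAȲ = (1500.00)(75.00) + (1210.00)(11.00) = 125810.00 mm³
X̄ = 52875.00 / 2710.00 = 19.51 mm
Ȳ = 125810.00 / 2710.00 = 46.42 mm

X̄ = 19.51 mm, Ȳ = 46.42 mm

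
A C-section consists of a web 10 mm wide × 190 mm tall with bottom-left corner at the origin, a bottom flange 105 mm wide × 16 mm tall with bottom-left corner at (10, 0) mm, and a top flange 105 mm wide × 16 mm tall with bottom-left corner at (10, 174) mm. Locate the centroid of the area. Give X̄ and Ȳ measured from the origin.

web: A = 10 × 190 = 1900.00, centroid at (5.00, 95.00).
bottom flange: A = 105 × 16 = 1680.00, centroid at (62.50, 8.00).
top flange: A = 105 × 16 = 1680.00, centroid at (62.50, 182.00).
ΣA = 5260.00 mm²
ΣAX̄ = (1900.00)(5.00) + (1680.00)(62.50) + (1680.00)(62.50) = 219500.00 mm³
ΣAȲ = (1900.00)(95.00) + (1680.00)(8.00) + (1680.00)(182.00) = 499700.00 mm³
X̄ = 219500.00 / 5260.00 = 41.73 mm
Ȳ = 499700.00 / 5260.00 = 95.00 mm

X̄ = 41.73 mm, Ȳ = 95.00 mm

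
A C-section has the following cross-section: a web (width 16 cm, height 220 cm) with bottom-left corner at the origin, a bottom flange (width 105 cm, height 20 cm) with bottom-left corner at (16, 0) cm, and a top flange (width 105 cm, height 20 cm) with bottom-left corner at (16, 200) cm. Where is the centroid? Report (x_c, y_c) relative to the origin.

x_c = 40.91 cm, y_c = 110.00 cm

web: A = 16 × 220 = 3520.00, centroid at (8.00, 110.00).
bottom flange: A = 105 × 20 = 2100.00, centroid at (68.50, 10.00).
top flange: A = 105 × 20 = 2100.00, centroid at (68.50, 210.00).
ΣA = 7720.00 cm², ΣAx_c = 315860.00 cm³, ΣAy_c = 849200.00 cm³.
x_c = 315860.00/7720.00 = 40.91 cm; y_c = 849200.00/7720.00 = 110.00 cm.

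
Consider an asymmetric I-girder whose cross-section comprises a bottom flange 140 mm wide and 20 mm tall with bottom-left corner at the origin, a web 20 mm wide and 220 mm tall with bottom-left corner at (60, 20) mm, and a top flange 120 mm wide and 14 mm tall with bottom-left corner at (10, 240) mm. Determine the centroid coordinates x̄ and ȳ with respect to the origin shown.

x̄ = 70.00 mm, ȳ = 114.30 mm

bottom flange: A = 140 × 20 = 2800.00, centroid at (70.00, 10.00).
web: A = 20 × 220 = 4400.00, centroid at (70.00, 130.00).
top flange: A = 120 × 14 = 1680.00, centroid at (70.00, 247.00).
ΣA = 8880.00 mm², ΣAx̄ = 621600.00 mm³, ΣAȳ = 1014960.00 mm³.
x̄ = 621600.00/8880.00 = 70.00 mm; ȳ = 1014960.00/8880.00 = 114.30 mm.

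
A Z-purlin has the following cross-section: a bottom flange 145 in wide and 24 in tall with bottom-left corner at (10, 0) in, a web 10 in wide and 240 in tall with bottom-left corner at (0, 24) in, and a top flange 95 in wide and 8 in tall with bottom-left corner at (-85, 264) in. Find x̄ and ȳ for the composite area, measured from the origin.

bottom flange: A = 145 × 24 = 3480.00, centroid at (82.50, 12.00).
web: A = 10 × 240 = 2400.00, centroid at (5.00, 144.00).
top flange: A = 95 × 8 = 760.00, centroid at (-37.50, 268.00).
ΣA = 6640.00 in²
ΣAx̄ = (3480.00)(82.50) + (2400.00)(5.00) + (760.00)(-37.50) = 270600.00 in³
ΣAȳ = (3480.00)(12.00) + (2400.00)(144.00) + (760.00)(268.00) = 591040.00 in³
x̄ = 270600.00 / 6640.00 = 40.75 in
ȳ = 591040.00 / 6640.00 = 89.01 in

x̄ = 40.75 in, ȳ = 89.01 in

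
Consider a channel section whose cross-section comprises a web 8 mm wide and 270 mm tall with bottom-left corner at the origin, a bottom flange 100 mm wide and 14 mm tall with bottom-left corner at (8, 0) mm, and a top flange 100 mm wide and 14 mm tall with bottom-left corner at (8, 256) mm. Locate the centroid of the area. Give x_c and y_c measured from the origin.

web: A = 8 × 270 = 2160.00, centroid at (4.00, 135.00).
bottom flange: A = 100 × 14 = 1400.00, centroid at (58.00, 7.00).
top flange: A = 100 × 14 = 1400.00, centroid at (58.00, 263.00).
ΣA = 4960.00 mm²
ΣAx_c = (2160.00)(4.00) + (1400.00)(58.00) + (1400.00)(58.00) = 171040.00 mm³
ΣAy_c = (2160.00)(135.00) + (1400.00)(7.00) + (1400.00)(263.00) = 669600.00 mm³
x_c = 171040.00 / 4960.00 = 34.48 mm
y_c = 669600.00 / 4960.00 = 135.00 mm

x_c = 34.48 mm, y_c = 135.00 mm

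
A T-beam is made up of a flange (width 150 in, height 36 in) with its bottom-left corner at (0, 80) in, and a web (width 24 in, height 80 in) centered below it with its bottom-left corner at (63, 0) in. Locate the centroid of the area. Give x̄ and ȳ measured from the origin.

x̄ = 75.00 in, ȳ = 82.79 in

web: A = 24 × 80 = 1920.00, centroid at (75.00, 40.00).
flange: A = 150 × 36 = 5400.00, centroid at (75.00, 98.00).
ΣA = 7320.00 in², ΣAx̄ = 549000.00 in³, ΣAȳ = 606000.00 in³.
x̄ = 549000.00/7320.00 = 75.00 in; ȳ = 606000.00/7320.00 = 82.79 in.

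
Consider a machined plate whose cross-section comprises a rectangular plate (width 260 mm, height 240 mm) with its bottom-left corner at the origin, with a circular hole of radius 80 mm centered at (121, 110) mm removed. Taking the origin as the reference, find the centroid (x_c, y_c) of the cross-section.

x_c = 134.28 mm, y_c = 124.75 mm

plate: A = 260 × 240 = 62400.00, centroid at (130.00, 120.00).
hole: A = −π·80² = -20106.19, centroid at (121.00, 110.00).
ΣA = 42293.81 mm², ΣAx_c = 5679150.65 mm³, ΣAy_c = 5276318.77 mm³.
x_c = 5679150.65/42293.81 = 134.28 mm; y_c = 5276318.77/42293.81 = 124.75 mm.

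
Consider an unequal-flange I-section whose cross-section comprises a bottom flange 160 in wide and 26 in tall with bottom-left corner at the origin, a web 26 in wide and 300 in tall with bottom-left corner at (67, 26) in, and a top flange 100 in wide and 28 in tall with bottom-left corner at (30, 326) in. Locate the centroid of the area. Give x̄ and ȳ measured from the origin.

x̄ = 80.00 in, ȳ = 161.17 in

bottom flange: A = 160 × 26 = 4160.00, centroid at (80.00, 13.00).
web: A = 26 × 300 = 7800.00, centroid at (80.00, 176.00).
top flange: A = 100 × 28 = 2800.00, centroid at (80.00, 340.00).
ΣA = 14760.00 in², ΣAx̄ = 1180800.00 in³, ΣAȳ = 2378880.00 in³.
x̄ = 1180800.00/14760.00 = 80.00 in; ȳ = 2378880.00/14760.00 = 161.17 in.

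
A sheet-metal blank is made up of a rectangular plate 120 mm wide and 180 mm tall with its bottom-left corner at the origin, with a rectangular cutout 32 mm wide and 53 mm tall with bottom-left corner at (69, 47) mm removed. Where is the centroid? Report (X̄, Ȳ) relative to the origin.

X̄ = 57.87 mm, Ȳ = 91.41 mm

Part | A | x̄ᵢ | ȳᵢ | A·x̄ᵢ | A·ȳᵢ
plate | 21600.00 | 60.00 | 90.00 | 1296000.00 | 1944000.00
hole | -1696.00 | 85.00 | 73.50 | -144160.00 | -124656.00
Σ | 19904.00 |  |  | 1151840.00 | 1819344.00
X̄ = 1151840.00 / 19904.00 = 57.87 mm
Ȳ = 1819344.00 / 19904.00 = 91.41 mm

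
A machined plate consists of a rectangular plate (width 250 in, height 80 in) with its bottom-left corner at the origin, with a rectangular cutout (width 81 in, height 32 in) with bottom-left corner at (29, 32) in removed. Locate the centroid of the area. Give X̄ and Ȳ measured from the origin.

plate: A = 250 × 80 = 20000.00, centroid at (125.00, 40.00).
hole: A = −(81 × 32) = -2592.00, centroid at (69.50, 48.00).
ΣA = 17408.00 in², ΣAX̄ = 2319856.00 in³, ΣAȲ = 675584.00 in³.
X̄ = 2319856.00/17408.00 = 133.26 in; Ȳ = 675584.00/17408.00 = 38.81 in.

X̄ = 133.26 in, Ȳ = 38.81 in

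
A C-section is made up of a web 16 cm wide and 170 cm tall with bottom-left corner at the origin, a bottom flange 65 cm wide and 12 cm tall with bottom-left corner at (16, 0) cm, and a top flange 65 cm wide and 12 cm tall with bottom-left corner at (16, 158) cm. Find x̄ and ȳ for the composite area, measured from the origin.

x̄ = 22.76 cm, ȳ = 85.00 cm

web: A = 16 × 170 = 2720.00, centroid at (8.00, 85.00).
bottom flange: A = 65 × 12 = 780.00, centroid at (48.50, 6.00).
top flange: A = 65 × 12 = 780.00, centroid at (48.50, 164.00).
ΣA = 4280.00 cm², ΣAx̄ = 97420.00 cm³, ΣAȳ = 363800.00 cm³.
x̄ = 97420.00/4280.00 = 22.76 cm; ȳ = 363800.00/4280.00 = 85.00 cm.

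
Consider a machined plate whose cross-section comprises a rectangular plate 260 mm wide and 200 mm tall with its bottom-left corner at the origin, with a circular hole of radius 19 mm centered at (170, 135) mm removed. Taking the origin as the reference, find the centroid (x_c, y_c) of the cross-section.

plate: A = 260 × 200 = 52000.00, centroid at (130.00, 100.00).
hole: A = −π·19² = -1134.11, centroid at (170.00, 135.00).
ΣA = 50865.89 mm²
ΣAx_c = (52000.00)(130.00) + (-1134.11)(170.00) = 6567200.46 mm³
ΣAy_c = (52000.00)(100.00) + (-1134.11)(135.00) = 5046894.48 mm³
x_c = 6567200.46 / 50865.89 = 129.11 mm
y_c = 5046894.48 / 50865.89 = 99.22 mm

x_c = 129.11 mm, y_c = 99.22 mm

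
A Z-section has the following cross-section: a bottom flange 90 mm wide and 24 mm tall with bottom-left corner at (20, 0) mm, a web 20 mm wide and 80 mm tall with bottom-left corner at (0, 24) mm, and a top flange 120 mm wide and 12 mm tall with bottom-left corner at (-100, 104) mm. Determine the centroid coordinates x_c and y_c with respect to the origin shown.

x_c = 19.00 mm, y_c = 55.14 mm

bottom flange: A = 90 × 24 = 2160.00, centroid at (65.00, 12.00).
web: A = 20 × 80 = 1600.00, centroid at (10.00, 64.00).
top flange: A = 120 × 12 = 1440.00, centroid at (-40.00, 110.00).
ΣA = 5200.00 mm²
ΣAx_c = (2160.00)(65.00) + (1600.00)(10.00) + (1440.00)(-40.00) = 98800.00 mm³
ΣAy_c = (2160.00)(12.00) + (1600.00)(64.00) + (1440.00)(110.00) = 286720.00 mm³
x_c = 98800.00 / 5200.00 = 19.00 mm
y_c = 286720.00 / 5200.00 = 55.14 mm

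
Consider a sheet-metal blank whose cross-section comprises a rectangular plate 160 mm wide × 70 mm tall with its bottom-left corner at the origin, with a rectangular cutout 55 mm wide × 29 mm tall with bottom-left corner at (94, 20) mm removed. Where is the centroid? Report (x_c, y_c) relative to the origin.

plate: A = 160 × 70 = 11200.00, centroid at (80.00, 35.00).
hole: A = −(55 × 29) = -1595.00, centroid at (121.50, 34.50).
ΣA = 9605.00 mm², ΣAx_c = 702207.50 mm³, ΣAy_c = 336972.50 mm³.
x_c = 702207.50/9605.00 = 73.11 mm; y_c = 336972.50/9605.00 = 35.08 mm.

x_c = 73.11 mm, y_c = 35.08 mm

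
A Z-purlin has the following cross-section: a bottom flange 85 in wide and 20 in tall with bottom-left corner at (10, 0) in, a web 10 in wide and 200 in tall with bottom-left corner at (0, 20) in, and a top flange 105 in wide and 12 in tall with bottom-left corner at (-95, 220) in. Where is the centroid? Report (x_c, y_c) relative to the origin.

Part | A | x̄ᵢ | ȳᵢ | A·x̄ᵢ | A·ȳᵢ
bottom flange | 1700.00 | 52.50 | 10.00 | 89250.00 | 17000.00
web | 2000.00 | 5.00 | 120.00 | 10000.00 | 240000.00
top flange | 1260.00 | -42.50 | 226.00 | -53550.00 | 284760.00
Σ | 4960.00 |  |  | 45700.00 | 541760.00
x_c = 45700.00 / 4960.00 = 9.21 in
y_c = 541760.00 / 4960.00 = 109.23 in

x_c = 9.21 in, y_c = 109.23 in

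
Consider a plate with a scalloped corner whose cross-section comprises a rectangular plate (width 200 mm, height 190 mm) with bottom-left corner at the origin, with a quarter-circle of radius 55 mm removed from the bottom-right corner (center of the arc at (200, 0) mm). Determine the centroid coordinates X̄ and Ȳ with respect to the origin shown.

X̄ = 94.89 mm, Ȳ = 99.78 mm

plate: A = 200 × 190 = 38000.00, centroid at (100.00, 95.00).
removed quarter-circle: A = −¼π·55² = -2375.83, centroid at (176.66, 23.34).
ΣA = 35624.17 mm², ΣAX̄ = 3380292.44 mm³, ΣAȲ = 3554541.67 mm³.
X̄ = 3380292.44/35624.17 = 94.89 mm; Ȳ = 3554541.67/35624.17 = 99.78 mm.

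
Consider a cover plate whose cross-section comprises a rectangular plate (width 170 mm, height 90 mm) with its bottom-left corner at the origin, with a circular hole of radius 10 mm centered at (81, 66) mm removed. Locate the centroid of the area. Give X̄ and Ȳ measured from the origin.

Part | A | x̄ᵢ | ȳᵢ | A·x̄ᵢ | A·ȳᵢ
plate | 15300.00 | 85.00 | 45.00 | 1300500.00 | 688500.00
hole | -314.16 | 81.00 | 66.00 | -25446.90 | -20734.51
Σ | 14985.84 |  |  | 1275053.10 | 667765.49
X̄ = 1275053.10 / 14985.84 = 85.08 mm
Ȳ = 667765.49 / 14985.84 = 44.56 mm

X̄ = 85.08 mm, Ȳ = 44.56 mm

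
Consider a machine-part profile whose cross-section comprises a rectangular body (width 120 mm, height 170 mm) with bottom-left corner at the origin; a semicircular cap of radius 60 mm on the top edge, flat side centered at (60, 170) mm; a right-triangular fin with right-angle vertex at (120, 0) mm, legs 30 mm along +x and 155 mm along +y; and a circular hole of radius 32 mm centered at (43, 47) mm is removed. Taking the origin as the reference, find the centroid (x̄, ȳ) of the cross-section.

rectangular body: A = 120 × 170 = 20400.00, centroid at (60.00, 85.00).
semicircular top: A = ½π·60² = 5654.87, centroid at (60.00, 195.46).
triangular fin: A = ½·30·155 = 2325.00, centroid at (130.00, 51.67).
hole: A = −π·32² = -3216.99, centroid at (43.00, 47.00).
ΣA = 25162.88 mm²
ΣAx̄ = (20400.00)(60.00) + (5654.87)(60.00) + (2325.00)(130.00) + (-3216.99)(43.00) = 1727211.40 mm³
ΣAȳ = (20400.00)(85.00) + (5654.87)(195.46) + (2325.00)(51.67) + (-3216.99)(47.00) = 2808253.78 mm³
x̄ = 1727211.40 / 25162.88 = 68.64 mm
ȳ = 2808253.78 / 25162.88 = 111.60 mm

x̄ = 68.64 mm, ȳ = 111.60 mm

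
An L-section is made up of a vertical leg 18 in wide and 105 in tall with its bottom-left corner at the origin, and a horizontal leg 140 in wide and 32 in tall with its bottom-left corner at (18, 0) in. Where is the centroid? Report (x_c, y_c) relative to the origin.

x_c = 64.56 in, y_c = 26.83 in

vertical leg: A = 18 × 105 = 1890.00, centroid at (9.00, 52.50).
horizontal leg: A = 140 × 32 = 4480.00, centroid at (88.00, 16.00).
ΣA = 6370.00 in²
ΣAx_c = (1890.00)(9.00) + (4480.00)(88.00) = 411250.00 in³
ΣAy_c = (1890.00)(52.50) + (4480.00)(16.00) = 170905.00 in³
x_c = 411250.00 / 6370.00 = 64.56 in
y_c = 170905.00 / 6370.00 = 26.83 in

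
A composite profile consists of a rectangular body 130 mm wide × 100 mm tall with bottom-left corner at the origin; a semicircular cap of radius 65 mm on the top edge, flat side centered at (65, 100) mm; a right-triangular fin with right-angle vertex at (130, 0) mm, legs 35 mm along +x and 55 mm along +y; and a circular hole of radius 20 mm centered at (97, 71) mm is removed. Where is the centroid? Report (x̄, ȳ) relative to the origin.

x̄ = 66.74 mm, ȳ = 73.68 mm

rectangular body: A = 130 × 100 = 13000.00, centroid at (65.00, 50.00).
semicircular top: A = ½π·65² = 6636.61, centroid at (65.00, 127.59).
triangular fin: A = ½·35·55 = 962.50, centroid at (141.67, 18.33).
hole: A = −π·20² = -1256.64, centroid at (97.00, 71.00).
ΣA = 19342.48 mm², ΣAx̄ = 1290840.31 mm³, ΣAȳ = 1425169.38 mm³.
x̄ = 1290840.31/19342.48 = 66.74 mm; ȳ = 1425169.38/19342.48 = 73.68 mm.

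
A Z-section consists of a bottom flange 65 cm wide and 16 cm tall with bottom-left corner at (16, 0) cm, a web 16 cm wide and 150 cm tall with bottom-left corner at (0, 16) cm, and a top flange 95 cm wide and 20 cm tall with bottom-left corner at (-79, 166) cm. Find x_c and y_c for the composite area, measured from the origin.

x_c = 1.83 cm, y_c = 105.08 cm

Part | A | x̄ᵢ | ȳᵢ | A·x̄ᵢ | A·ȳᵢ
bottom flange | 1040.00 | 48.50 | 8.00 | 50440.00 | 8320.00
web | 2400.00 | 8.00 | 91.00 | 19200.00 | 218400.00
top flange | 1900.00 | -31.50 | 176.00 | -59850.00 | 334400.00
Σ | 5340.00 |  |  | 9790.00 | 561120.00
x_c = 9790.00 / 5340.00 = 1.83 cm
y_c = 561120.00 / 5340.00 = 105.08 cm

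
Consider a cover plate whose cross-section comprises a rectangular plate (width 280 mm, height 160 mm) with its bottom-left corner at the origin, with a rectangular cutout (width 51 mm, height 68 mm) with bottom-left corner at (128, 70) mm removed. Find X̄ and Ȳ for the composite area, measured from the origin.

X̄ = 138.87 mm, Ȳ = 77.99 mm

plate: A = 280 × 160 = 44800.00, centroid at (140.00, 80.00).
hole: A = −(51 × 68) = -3468.00, centroid at (153.50, 104.00).
ΣA = 41332.00 mm², ΣAX̄ = 5739662.00 mm³, ΣAȲ = 3223328.00 mm³.
X̄ = 5739662.00/41332.00 = 138.87 mm; Ȳ = 3223328.00/41332.00 = 77.99 mm.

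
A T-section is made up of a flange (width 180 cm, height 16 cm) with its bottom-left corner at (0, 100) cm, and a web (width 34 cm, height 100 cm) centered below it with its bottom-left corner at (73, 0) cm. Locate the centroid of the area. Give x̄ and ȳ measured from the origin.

x̄ = 90.00 cm, ȳ = 76.60 cm

Part | A | x̄ᵢ | ȳᵢ | A·x̄ᵢ | A·ȳᵢ
web | 3400.00 | 90.00 | 50.00 | 306000.00 | 170000.00
flange | 2880.00 | 90.00 | 108.00 | 259200.00 | 311040.00
Σ | 6280.00 |  |  | 565200.00 | 481040.00
x̄ = 565200.00 / 6280.00 = 90.00 cm
ȳ = 481040.00 / 6280.00 = 76.60 cm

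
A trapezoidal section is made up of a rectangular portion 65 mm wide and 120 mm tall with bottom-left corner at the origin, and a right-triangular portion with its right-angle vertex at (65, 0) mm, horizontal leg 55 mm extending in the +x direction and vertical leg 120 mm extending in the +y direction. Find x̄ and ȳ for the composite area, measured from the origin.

x̄ = 47.61 mm, ȳ = 54.05 mm

rectangular portion: A = 65 × 120 = 7800.00, centroid at (32.50, 60.00).
triangular portion: A = ½·55·120 = 3300.00, centroid at (83.33, 40.00).
ΣA = 11100.00 mm², ΣAx̄ = 528500.00 mm³, ΣAȳ = 600000.00 mm³.
x̄ = 528500.00/11100.00 = 47.61 mm; ȳ = 600000.00/11100.00 = 54.05 mm.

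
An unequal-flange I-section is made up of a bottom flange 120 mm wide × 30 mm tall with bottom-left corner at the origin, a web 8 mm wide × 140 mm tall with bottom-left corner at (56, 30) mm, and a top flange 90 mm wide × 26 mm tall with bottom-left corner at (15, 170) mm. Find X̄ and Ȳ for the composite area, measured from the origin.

X̄ = 60.00 mm, Ȳ = 84.17 mm

bottom flange: A = 120 × 30 = 3600.00, centroid at (60.00, 15.00).
web: A = 8 × 140 = 1120.00, centroid at (60.00, 100.00).
top flange: A = 90 × 26 = 2340.00, centroid at (60.00, 183.00).
ΣA = 7060.00 mm²
ΣAX̄ = (3600.00)(60.00) + (1120.00)(60.00) + (2340.00)(60.00) = 423600.00 mm³
ΣAȲ = (3600.00)(15.00) + (1120.00)(100.00) + (2340.00)(183.00) = 594220.00 mm³
X̄ = 423600.00 / 7060.00 = 60.00 mm
Ȳ = 594220.00 / 7060.00 = 84.17 mm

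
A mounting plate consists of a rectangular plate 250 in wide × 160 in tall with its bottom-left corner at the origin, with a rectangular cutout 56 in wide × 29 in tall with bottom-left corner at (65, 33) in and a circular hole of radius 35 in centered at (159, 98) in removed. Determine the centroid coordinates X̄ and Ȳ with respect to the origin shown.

plate: A = 250 × 160 = 40000.00, centroid at (125.00, 80.00).
hole 1: A = −(56 × 29) = -1624.00, centroid at (93.00, 47.50).
hole 2: A = −π·35² = -3848.45, centroid at (159.00, 98.00).
ΣA = 34527.55 in²
ΣAX̄ = (40000.00)(125.00) + (-1624.00)(93.00) + (-3848.45)(159.00) = 4237064.29 in³
ΣAȲ = (40000.00)(80.00) + (-1624.00)(47.50) + (-3848.45)(98.00) = 2745711.80 in³
X̄ = 4237064.29 / 34527.55 = 122.72 in
Ȳ = 2745711.80 / 34527.55 = 79.52 in

X̄ = 122.72 in, Ȳ = 79.52 in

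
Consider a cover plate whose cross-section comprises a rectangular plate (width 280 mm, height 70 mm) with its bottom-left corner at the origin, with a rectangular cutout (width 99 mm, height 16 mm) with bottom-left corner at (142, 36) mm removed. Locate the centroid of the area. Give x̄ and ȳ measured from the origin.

x̄ = 135.47 mm, ȳ = 34.21 mm

plate: A = 280 × 70 = 19600.00, centroid at (140.00, 35.00).
hole: A = −(99 × 16) = -1584.00, centroid at (191.50, 44.00).
ΣA = 18016.00 mm²
ΣAx̄ = (19600.00)(140.00) + (-1584.00)(191.50) = 2440664.00 mm³
ΣAȳ = (19600.00)(35.00) + (-1584.00)(44.00) = 616304.00 mm³
x̄ = 2440664.00 / 18016.00 = 135.47 mm
ȳ = 616304.00 / 18016.00 = 34.21 mm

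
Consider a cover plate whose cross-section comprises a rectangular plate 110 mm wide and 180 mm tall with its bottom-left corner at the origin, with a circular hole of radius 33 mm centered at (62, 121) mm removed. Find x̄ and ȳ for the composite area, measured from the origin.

x̄ = 53.54 mm, ȳ = 83.52 mm

Part | A | x̄ᵢ | ȳᵢ | A·x̄ᵢ | A·ȳᵢ
plate | 19800.00 | 55.00 | 90.00 | 1089000.00 | 1782000.00
hole | -3421.19 | 62.00 | 121.00 | -212114.05 | -413964.52
Σ | 16378.81 |  |  | 876885.95 | 1368035.48
x̄ = 876885.95 / 16378.81 = 53.54 mm
ȳ = 1368035.48 / 16378.81 = 83.52 mm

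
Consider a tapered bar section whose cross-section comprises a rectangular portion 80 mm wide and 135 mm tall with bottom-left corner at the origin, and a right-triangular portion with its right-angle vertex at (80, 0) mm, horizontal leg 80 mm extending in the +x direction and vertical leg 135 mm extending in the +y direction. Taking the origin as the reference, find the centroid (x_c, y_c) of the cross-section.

Part | A | x̄ᵢ | ȳᵢ | A·x̄ᵢ | A·ȳᵢ
rectangular portion | 10800.00 | 40.00 | 67.50 | 432000.00 | 729000.00
triangular portion | 5400.00 | 106.67 | 45.00 | 576000.00 | 243000.00
Σ | 16200.00 |  |  | 1008000.00 | 972000.00
x_c = 1008000.00 / 16200.00 = 62.22 mm
y_c = 972000.00 / 16200.00 = 60.00 mm

x_c = 62.22 mm, y_c = 60.00 mm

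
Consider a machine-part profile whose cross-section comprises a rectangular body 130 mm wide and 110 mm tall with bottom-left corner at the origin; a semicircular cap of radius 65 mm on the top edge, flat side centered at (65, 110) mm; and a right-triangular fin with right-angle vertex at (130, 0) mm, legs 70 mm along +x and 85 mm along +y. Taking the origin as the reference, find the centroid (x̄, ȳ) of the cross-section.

rectangular body: A = 130 × 110 = 14300.00, centroid at (65.00, 55.00).
semicircular top: A = ½π·65² = 6636.61, centroid at (65.00, 137.59).
triangular fin: A = ½·70·85 = 2975.00, centroid at (153.33, 28.33).
ΣA = 23911.61 mm²
ΣAx̄ = (14300.00)(65.00) + (6636.61)(65.00) + (2975.00)(153.33) = 1817046.61 mm³
ΣAȳ = (14300.00)(55.00) + (6636.61)(137.59) + (2975.00)(28.33) = 1783902.59 mm³
x̄ = 1817046.61 / 23911.61 = 75.99 mm
ȳ = 1783902.59 / 23911.61 = 74.60 mm

x̄ = 75.99 mm, ȳ = 74.60 mm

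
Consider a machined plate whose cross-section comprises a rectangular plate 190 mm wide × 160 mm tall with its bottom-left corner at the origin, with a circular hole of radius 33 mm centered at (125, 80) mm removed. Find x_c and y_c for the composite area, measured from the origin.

x_c = 91.20 mm, y_c = 80.00 mm

plate: A = 190 × 160 = 30400.00, centroid at (95.00, 80.00).
hole: A = −π·33² = -3421.19, centroid at (125.00, 80.00).
ΣA = 26978.81 mm², ΣAx_c = 2460350.70 mm³, ΣAy_c = 2158304.45 mm³.
x_c = 2460350.70/26978.81 = 91.20 mm; y_c = 2158304.45/26978.81 = 80.00 mm.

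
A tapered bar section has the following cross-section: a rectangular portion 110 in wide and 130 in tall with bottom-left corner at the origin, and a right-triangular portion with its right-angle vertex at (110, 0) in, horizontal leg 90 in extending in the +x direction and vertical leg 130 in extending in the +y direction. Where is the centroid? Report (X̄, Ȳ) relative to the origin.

Part | A | x̄ᵢ | ȳᵢ | A·x̄ᵢ | A·ȳᵢ
rectangular portion | 14300.00 | 55.00 | 65.00 | 786500.00 | 929500.00
triangular portion | 5850.00 | 140.00 | 43.33 | 819000.00 | 253500.00
Σ | 20150.00 |  |  | 1605500.00 | 1183000.00
X̄ = 1605500.00 / 20150.00 = 79.68 in
Ȳ = 1183000.00 / 20150.00 = 58.71 in

X̄ = 79.68 in, Ȳ = 58.71 in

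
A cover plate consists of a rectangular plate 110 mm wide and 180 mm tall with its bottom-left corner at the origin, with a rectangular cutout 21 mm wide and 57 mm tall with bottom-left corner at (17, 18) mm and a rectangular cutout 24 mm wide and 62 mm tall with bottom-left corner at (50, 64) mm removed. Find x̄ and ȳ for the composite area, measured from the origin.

plate: A = 110 × 180 = 19800.00, centroid at (55.00, 90.00).
hole 1: A = −(21 × 57) = -1197.00, centroid at (27.50, 46.50).
hole 2: A = −(24 × 62) = -1488.00, centroid at (62.00, 95.00).
ΣA = 17115.00 mm²
ΣAx̄ = (19800.00)(55.00) + (-1197.00)(27.50) + (-1488.00)(62.00) = 963826.50 mm³
ΣAȳ = (19800.00)(90.00) + (-1197.00)(46.50) + (-1488.00)(95.00) = 1584979.50 mm³
x̄ = 963826.50 / 17115.00 = 56.31 mm
ȳ = 1584979.50 / 17115.00 = 92.61 mm

x̄ = 56.31 mm, ȳ = 92.61 mm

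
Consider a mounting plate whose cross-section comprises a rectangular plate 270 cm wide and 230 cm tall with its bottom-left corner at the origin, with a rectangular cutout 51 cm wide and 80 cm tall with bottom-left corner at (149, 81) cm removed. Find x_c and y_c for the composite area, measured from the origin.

plate: A = 270 × 230 = 62100.00, centroid at (135.00, 115.00).
hole: A = −(51 × 80) = -4080.00, centroid at (174.50, 121.00).
ΣA = 58020.00 cm²
ΣAx_c = (62100.00)(135.00) + (-4080.00)(174.50) = 7671540.00 cm³
ΣAy_c = (62100.00)(115.00) + (-4080.00)(121.00) = 6647820.00 cm³
x_c = 7671540.00 / 58020.00 = 132.22 cm
y_c = 6647820.00 / 58020.00 = 114.58 cm

x_c = 132.22 cm, y_c = 114.58 cm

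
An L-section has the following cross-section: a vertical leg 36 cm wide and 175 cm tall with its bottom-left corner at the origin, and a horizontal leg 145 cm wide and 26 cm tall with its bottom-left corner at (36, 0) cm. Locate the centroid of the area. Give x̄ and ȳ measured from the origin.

vertical leg: A = 36 × 175 = 6300.00, centroid at (18.00, 87.50).
horizontal leg: A = 145 × 26 = 3770.00, centroid at (108.50, 13.00).
ΣA = 10070.00 cm², ΣAx̄ = 522445.00 cm³, ΣAȳ = 600260.00 cm³.
x̄ = 522445.00/10070.00 = 51.88 cm; ȳ = 600260.00/10070.00 = 59.61 cm.

x̄ = 51.88 cm, ȳ = 59.61 cm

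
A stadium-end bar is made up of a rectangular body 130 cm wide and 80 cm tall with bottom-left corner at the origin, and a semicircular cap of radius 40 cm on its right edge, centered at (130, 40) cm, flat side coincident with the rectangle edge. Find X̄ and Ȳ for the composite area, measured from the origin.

rectangular body: A = 130 × 80 = 10400.00, centroid at (65.00, 40.00).
semicircular end: A = ½π·40² = 2513.27, centroid at (146.98, 40.00).
ΣA = 12913.27 cm², ΣAX̄ = 1045392.30 cm³, ΣAȲ = 516530.96 cm³.
X̄ = 1045392.30/12913.27 = 80.95 cm; Ȳ = 516530.96/12913.27 = 40.00 cm.

X̄ = 80.95 cm, Ȳ = 40.00 cm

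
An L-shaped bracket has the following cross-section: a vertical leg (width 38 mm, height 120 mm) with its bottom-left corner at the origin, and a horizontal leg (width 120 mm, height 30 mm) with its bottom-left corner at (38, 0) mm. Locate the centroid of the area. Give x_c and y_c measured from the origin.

vertical leg: A = 38 × 120 = 4560.00, centroid at (19.00, 60.00).
horizontal leg: A = 120 × 30 = 3600.00, centroid at (98.00, 15.00).
ΣA = 8160.00 mm², ΣAx_c = 439440.00 mm³, ΣAy_c = 327600.00 mm³.
x_c = 439440.00/8160.00 = 53.85 mm; y_c = 327600.00/8160.00 = 40.15 mm.

x_c = 53.85 mm, y_c = 40.15 mm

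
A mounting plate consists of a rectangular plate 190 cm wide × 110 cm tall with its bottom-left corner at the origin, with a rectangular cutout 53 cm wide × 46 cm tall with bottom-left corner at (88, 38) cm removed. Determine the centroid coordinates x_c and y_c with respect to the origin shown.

Part | A | x̄ᵢ | ȳᵢ | A·x̄ᵢ | A·ȳᵢ
plate | 20900.00 | 95.00 | 55.00 | 1985500.00 | 1149500.00
hole | -2438.00 | 114.50 | 61.00 | -279151.00 | -148718.00
Σ | 18462.00 |  |  | 1706349.00 | 1000782.00
x_c = 1706349.00 / 18462.00 = 92.42 cm
y_c = 1000782.00 / 18462.00 = 54.21 cm

x_c = 92.42 cm, y_c = 54.21 cm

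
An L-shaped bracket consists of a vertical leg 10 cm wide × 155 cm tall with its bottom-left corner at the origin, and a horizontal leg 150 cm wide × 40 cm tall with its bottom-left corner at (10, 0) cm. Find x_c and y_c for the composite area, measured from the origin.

x_c = 68.58 cm, y_c = 31.80 cm

Part | A | x̄ᵢ | ȳᵢ | A·x̄ᵢ | A·ȳᵢ
vertical leg | 1550.00 | 5.00 | 77.50 | 7750.00 | 120125.00
horizontal leg | 6000.00 | 85.00 | 20.00 | 510000.00 | 120000.00
Σ | 7550.00 |  |  | 517750.00 | 240125.00
x_c = 517750.00 / 7550.00 = 68.58 cm
y_c = 240125.00 / 7550.00 = 31.80 cm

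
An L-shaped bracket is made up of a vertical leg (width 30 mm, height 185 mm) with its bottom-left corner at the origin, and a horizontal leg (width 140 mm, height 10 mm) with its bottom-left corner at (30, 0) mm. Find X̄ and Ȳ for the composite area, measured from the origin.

Part | A | x̄ᵢ | ȳᵢ | A·x̄ᵢ | A·ȳᵢ
vertical leg | 5550.00 | 15.00 | 92.50 | 83250.00 | 513375.00
horizontal leg | 1400.00 | 100.00 | 5.00 | 140000.00 | 7000.00
Σ | 6950.00 |  |  | 223250.00 | 520375.00
X̄ = 223250.00 / 6950.00 = 32.12 mm
Ȳ = 520375.00 / 6950.00 = 74.87 mm

X̄ = 32.12 mm, Ȳ = 74.87 mm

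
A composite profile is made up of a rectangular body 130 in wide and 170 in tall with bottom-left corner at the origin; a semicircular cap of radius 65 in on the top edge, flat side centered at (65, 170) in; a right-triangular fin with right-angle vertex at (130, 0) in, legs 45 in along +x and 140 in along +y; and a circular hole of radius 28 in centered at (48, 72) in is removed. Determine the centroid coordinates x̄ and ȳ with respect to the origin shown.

x̄ = 74.99 in, ȳ = 107.38 in

Part | A | x̄ᵢ | ȳᵢ | A·x̄ᵢ | A·ȳᵢ
rectangular body | 22100.00 | 65.00 | 85.00 | 1436500.00 | 1878500.00
semicircular top | 6636.61 | 65.00 | 197.59 | 431379.94 | 1311307.80
triangular fin | 3150.00 | 145.00 | 46.67 | 456750.00 | 147000.00
hole | -2463.01 | 48.00 | 72.00 | -118224.41 | -177336.62
Σ | 29423.61 |  |  | 2206405.53 | 3159471.17
x̄ = 2206405.53 / 29423.61 = 74.99 in
ȳ = 3159471.17 / 29423.61 = 107.38 in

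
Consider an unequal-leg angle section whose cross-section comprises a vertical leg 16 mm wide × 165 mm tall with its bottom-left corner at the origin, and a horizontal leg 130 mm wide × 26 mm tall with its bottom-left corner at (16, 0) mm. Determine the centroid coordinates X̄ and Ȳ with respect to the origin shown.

Part | A | x̄ᵢ | ȳᵢ | A·x̄ᵢ | A·ȳᵢ
vertical leg | 2640.00 | 8.00 | 82.50 | 21120.00 | 217800.00
horizontal leg | 3380.00 | 81.00 | 13.00 | 273780.00 | 43940.00
Σ | 6020.00 |  |  | 294900.00 | 261740.00
X̄ = 294900.00 / 6020.00 = 48.99 mm
Ȳ = 261740.00 / 6020.00 = 43.48 mm

X̄ = 48.99 mm, Ȳ = 43.48 mm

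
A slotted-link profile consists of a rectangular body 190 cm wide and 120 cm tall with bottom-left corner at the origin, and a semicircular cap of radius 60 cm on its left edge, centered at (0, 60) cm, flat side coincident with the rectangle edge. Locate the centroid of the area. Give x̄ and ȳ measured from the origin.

x̄ = 71.06 cm, ȳ = 60.00 cm

rectangular body: A = 190 × 120 = 22800.00, centroid at (95.00, 60.00).
semicircular end: A = ½π·60² = 5654.87, centroid at (-25.46, 60.00).
ΣA = 28454.87 cm², ΣAx̄ = 2022000.00 cm³, ΣAȳ = 1707292.01 cm³.
x̄ = 2022000.00/28454.87 = 71.06 cm; ȳ = 1707292.01/28454.87 = 60.00 cm.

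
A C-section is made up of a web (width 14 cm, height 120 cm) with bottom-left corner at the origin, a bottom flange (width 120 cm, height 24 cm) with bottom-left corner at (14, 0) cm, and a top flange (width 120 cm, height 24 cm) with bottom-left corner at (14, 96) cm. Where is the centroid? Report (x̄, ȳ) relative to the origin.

x̄ = 58.87 cm, ȳ = 60.00 cm

web: A = 14 × 120 = 1680.00, centroid at (7.00, 60.00).
bottom flange: A = 120 × 24 = 2880.00, centroid at (74.00, 12.00).
top flange: A = 120 × 24 = 2880.00, centroid at (74.00, 108.00).
ΣA = 7440.00 cm²
ΣAx̄ = (1680.00)(7.00) + (2880.00)(74.00) + (2880.00)(74.00) = 438000.00 cm³
ΣAȳ = (1680.00)(60.00) + (2880.00)(12.00) + (2880.00)(108.00) = 446400.00 cm³
x̄ = 438000.00 / 7440.00 = 58.87 cm
ȳ = 446400.00 / 7440.00 = 60.00 cm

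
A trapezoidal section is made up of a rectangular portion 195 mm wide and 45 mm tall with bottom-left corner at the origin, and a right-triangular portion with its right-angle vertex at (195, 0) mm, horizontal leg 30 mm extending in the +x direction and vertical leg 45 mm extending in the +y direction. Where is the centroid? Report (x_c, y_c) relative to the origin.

x_c = 105.18 mm, y_c = 21.96 mm

rectangular portion: A = 195 × 45 = 8775.00, centroid at (97.50, 22.50).
triangular portion: A = ½·30·45 = 675.00, centroid at (205.00, 15.00).
ΣA = 9450.00 mm², ΣAx_c = 993937.50 mm³, ΣAy_c = 207562.50 mm³.
x_c = 993937.50/9450.00 = 105.18 mm; y_c = 207562.50/9450.00 = 21.96 mm.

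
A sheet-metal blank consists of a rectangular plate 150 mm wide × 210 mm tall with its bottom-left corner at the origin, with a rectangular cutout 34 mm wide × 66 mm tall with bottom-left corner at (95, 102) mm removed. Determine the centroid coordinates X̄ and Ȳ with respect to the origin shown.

X̄ = 72.16 mm, Ȳ = 102.70 mm

Part | A | x̄ᵢ | ȳᵢ | A·x̄ᵢ | A·ȳᵢ
plate | 31500.00 | 75.00 | 105.00 | 2362500.00 | 3307500.00
hole | -2244.00 | 112.00 | 135.00 | -251328.00 | -302940.00
Σ | 29256.00 |  |  | 2111172.00 | 3004560.00
X̄ = 2111172.00 / 29256.00 = 72.16 mm
Ȳ = 3004560.00 / 29256.00 = 102.70 mm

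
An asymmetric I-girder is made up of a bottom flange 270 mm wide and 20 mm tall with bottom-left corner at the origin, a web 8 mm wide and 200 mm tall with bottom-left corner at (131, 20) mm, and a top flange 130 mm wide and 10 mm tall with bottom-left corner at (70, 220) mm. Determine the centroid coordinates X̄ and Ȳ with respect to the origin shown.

Part | A | x̄ᵢ | ȳᵢ | A·x̄ᵢ | A·ȳᵢ
bottom flange | 5400.00 | 135.00 | 10.00 | 729000.00 | 54000.00
web | 1600.00 | 135.00 | 120.00 | 216000.00 | 192000.00
top flange | 1300.00 | 135.00 | 225.00 | 175500.00 | 292500.00
Σ | 8300.00 |  |  | 1120500.00 | 538500.00
X̄ = 1120500.00 / 8300.00 = 135.00 mm
Ȳ = 538500.00 / 8300.00 = 64.88 mm

X̄ = 135.00 mm, Ȳ = 64.88 mm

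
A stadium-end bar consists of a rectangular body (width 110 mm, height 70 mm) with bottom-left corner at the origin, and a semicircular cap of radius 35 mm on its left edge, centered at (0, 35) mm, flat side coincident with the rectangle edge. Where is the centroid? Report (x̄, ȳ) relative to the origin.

rectangular body: A = 110 × 70 = 7700.00, centroid at (55.00, 35.00).
semicircular end: A = ½π·35² = 1924.23, centroid at (-14.85, 35.00).
ΣA = 9624.23 mm²
ΣAx̄ = (7700.00)(55.00) + (1924.23)(-14.85) = 394916.67 mm³
ΣAȳ = (7700.00)(35.00) + (1924.23)(35.00) = 336847.89 mm³
x̄ = 394916.67 / 9624.23 = 41.03 mm
ȳ = 336847.89 / 9624.23 = 35.00 mm

x̄ = 41.03 mm, ȳ = 35.00 mm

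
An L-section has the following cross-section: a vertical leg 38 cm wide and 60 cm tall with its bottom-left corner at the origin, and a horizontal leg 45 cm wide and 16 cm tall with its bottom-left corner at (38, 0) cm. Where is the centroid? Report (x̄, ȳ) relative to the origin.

x̄ = 28.96 cm, ȳ = 24.72 cm

vertical leg: A = 38 × 60 = 2280.00, centroid at (19.00, 30.00).
horizontal leg: A = 45 × 16 = 720.00, centroid at (60.50, 8.00).
ΣA = 3000.00 cm², ΣAx̄ = 86880.00 cm³, ΣAȳ = 74160.00 cm³.
x̄ = 86880.00/3000.00 = 28.96 cm; ȳ = 74160.00/3000.00 = 24.72 cm.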